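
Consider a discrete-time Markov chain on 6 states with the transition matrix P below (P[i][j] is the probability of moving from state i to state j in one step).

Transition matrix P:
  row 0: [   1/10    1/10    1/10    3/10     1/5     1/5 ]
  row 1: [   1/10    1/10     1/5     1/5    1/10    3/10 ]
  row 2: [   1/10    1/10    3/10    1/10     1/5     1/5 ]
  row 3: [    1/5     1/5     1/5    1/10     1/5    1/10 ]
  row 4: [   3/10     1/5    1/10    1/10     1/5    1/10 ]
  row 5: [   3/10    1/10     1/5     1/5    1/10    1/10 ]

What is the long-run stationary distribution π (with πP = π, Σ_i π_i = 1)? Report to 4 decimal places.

Balance equations π_j = Σ_i π_i·P[i][j]:
  π_0 = 1/10·π_0 + 1/10·π_1 + 1/10·π_2 + 1/5·π_3 + 3/10·π_4 + 3/10·π_5
  π_1 = 1/10·π_0 + 1/10·π_1 + 1/10·π_2 + 1/5·π_3 + 1/5·π_4 + 1/10·π_5
  π_2 = 1/10·π_0 + 1/5·π_1 + 3/10·π_2 + 1/5·π_3 + 1/10·π_4 + 1/5·π_5
  π_3 = 3/10·π_0 + 1/5·π_1 + 1/10·π_2 + 1/10·π_3 + 1/10·π_4 + 1/5·π_5
  π_4 = 1/5·π_0 + 1/10·π_1 + 1/5·π_2 + 1/5·π_3 + 1/5·π_4 + 1/10·π_5
  normalize: π_0 + π_1 + π_2 + π_3 + π_4 + π_5 = 1
Solving the linear system gives exactly π = [9917/54082, 7229/54082, 9893/54082, 4499/27041, 4605/27041, 8835/54082].

π = [0.1834, 0.1337, 0.1829, 0.1664, 0.1703, 0.1634]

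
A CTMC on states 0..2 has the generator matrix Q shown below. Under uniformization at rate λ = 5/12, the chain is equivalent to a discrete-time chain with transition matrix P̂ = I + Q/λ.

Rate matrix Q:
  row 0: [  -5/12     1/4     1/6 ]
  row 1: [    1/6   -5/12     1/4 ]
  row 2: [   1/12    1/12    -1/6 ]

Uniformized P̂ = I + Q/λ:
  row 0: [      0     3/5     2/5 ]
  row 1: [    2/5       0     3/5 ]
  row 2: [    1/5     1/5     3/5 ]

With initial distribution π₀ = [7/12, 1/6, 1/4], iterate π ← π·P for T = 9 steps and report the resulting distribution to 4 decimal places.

π = [0.2056, 0.2357, 0.5587]

t=0: π = [0.5833, 0.1667, 0.2500]
t=1: π = [0.1167, 0.4000, 0.4833]
t=2: π = [0.2567, 0.1667, 0.5767]
t=3: π = [0.1820, 0.2693, 0.5487]
t=4: π = [0.2175, 0.2189, 0.5636]
t=5: π = [0.2003, 0.2432, 0.5565]
t=6: π = [0.2086, 0.2315, 0.5599]
t=7: π = [0.2046, 0.2371, 0.5583]
t=8: π = [0.2065, 0.2344, 0.5591]
t=9: π = [0.2056, 0.2357, 0.5587]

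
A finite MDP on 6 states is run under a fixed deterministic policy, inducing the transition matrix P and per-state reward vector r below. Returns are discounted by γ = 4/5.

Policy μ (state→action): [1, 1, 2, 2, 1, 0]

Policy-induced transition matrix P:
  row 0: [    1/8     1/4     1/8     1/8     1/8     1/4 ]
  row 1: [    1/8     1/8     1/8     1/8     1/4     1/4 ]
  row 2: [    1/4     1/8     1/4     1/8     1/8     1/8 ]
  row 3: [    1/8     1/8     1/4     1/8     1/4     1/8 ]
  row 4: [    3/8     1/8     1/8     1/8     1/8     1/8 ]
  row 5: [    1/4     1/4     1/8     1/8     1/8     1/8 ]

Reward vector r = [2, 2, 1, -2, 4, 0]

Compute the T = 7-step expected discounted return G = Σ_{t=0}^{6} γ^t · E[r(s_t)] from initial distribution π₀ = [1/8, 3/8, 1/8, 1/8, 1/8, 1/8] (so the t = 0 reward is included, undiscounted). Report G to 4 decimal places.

G = 5.2898

t=0: π = [0.1250, 0.3750, 0.1250, 0.1250, 0.1250, 0.1250], E[r] = 1.3750, γ^t·E[r] = 1.375000, running G = 1.375000
t=1: π = [0.1875, 0.1563, 0.1563, 0.1250, 0.1875, 0.1875], E[r] = 1.3438, γ^t·E[r] = 1.075000, running G = 2.450000
t=2: π = [0.2148, 0.1719, 0.1602, 0.1250, 0.1602, 0.1680], E[r] = 1.3242, γ^t·E[r] = 0.847500, running G = 3.297500
t=3: π = [0.2061, 0.1729, 0.1606, 0.1250, 0.1621, 0.1733], E[r] = 1.3169, γ^t·E[r] = 0.674250, running G = 3.971750
t=4: π = [0.2073, 0.1724, 0.1607, 0.1250, 0.1622, 0.1724], E[r] = 1.3190, γ^t·E[r] = 0.540275, running G = 4.512025
t=5: π = [0.2072, 0.1725, 0.1607, 0.1250, 0.1622, 0.1725], E[r] = 1.3187, γ^t·E[r] = 0.432118, running G = 4.944143
t=6: π = [0.2072, 0.1725, 0.1607, 0.1250, 0.1622, 0.1725], E[r] = 1.3187, γ^t·E[r] = 0.345699, running G = 5.289842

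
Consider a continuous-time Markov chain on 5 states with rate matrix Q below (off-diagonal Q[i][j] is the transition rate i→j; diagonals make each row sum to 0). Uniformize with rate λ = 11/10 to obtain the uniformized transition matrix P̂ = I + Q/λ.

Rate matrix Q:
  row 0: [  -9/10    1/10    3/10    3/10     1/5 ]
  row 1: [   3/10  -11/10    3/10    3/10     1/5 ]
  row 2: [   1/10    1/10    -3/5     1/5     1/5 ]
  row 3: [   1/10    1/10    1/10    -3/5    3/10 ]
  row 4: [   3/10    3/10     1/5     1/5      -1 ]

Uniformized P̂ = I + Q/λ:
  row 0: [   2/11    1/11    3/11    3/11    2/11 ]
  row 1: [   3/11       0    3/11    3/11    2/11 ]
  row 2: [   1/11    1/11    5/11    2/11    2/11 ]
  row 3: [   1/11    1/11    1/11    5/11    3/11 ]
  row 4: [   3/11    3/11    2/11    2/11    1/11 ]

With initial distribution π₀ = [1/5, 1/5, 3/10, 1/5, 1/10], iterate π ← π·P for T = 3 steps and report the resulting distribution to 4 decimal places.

π = [0.1609, 0.1147, 0.2515, 0.2829, 0.1900]

t=0: π = [0.2000, 0.2000, 0.3000, 0.2000, 0.1000]
t=1: π = [0.1636, 0.0909, 0.2818, 0.2727, 0.1909]
t=2: π = [0.1570, 0.1174, 0.2570, 0.2793, 0.1893]
t=3: π = [0.1609, 0.1147, 0.2515, 0.2829, 0.1900]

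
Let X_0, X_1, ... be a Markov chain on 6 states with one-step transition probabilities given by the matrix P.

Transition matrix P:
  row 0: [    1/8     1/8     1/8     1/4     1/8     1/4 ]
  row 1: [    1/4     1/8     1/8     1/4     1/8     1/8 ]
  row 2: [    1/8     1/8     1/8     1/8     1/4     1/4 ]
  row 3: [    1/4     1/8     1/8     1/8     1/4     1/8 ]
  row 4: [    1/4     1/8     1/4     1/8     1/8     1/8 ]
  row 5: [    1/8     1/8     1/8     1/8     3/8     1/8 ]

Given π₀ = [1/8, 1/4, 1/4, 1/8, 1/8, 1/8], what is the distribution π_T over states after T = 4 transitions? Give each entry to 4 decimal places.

π = [0.1869, 0.1250, 0.1507, 0.1640, 0.2062, 0.1672]

t=0: π = [0.1250, 0.2500, 0.2500, 0.1250, 0.1250, 0.1250]
t=1: π = [0.1875, 0.1250, 0.1406, 0.1719, 0.2031, 0.1719]
t=2: π = [0.1875, 0.1250, 0.1504, 0.1641, 0.2070, 0.1660]
t=3: π = [0.1870, 0.1250, 0.1509, 0.1641, 0.2058, 0.1672]
t=4: π = [0.1869, 0.1250, 0.1507, 0.1640, 0.2062, 0.1672]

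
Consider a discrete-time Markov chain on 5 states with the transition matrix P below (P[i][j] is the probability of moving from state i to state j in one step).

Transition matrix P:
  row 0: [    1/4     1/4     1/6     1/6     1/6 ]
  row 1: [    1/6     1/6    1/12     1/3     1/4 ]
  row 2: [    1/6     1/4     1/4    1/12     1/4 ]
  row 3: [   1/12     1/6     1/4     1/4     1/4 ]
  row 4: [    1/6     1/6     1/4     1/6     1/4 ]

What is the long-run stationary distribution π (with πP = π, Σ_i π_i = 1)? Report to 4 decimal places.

Balance equations π_j = Σ_i π_i·P[i][j]:
  π_0 = 1/4·π_0 + 1/6·π_1 + 1/6·π_2 + 1/12·π_3 + 1/6·π_4
  π_1 = 1/4·π_0 + 1/6·π_1 + 1/4·π_2 + 1/6·π_3 + 1/6·π_4
  π_2 = 1/6·π_0 + 1/12·π_1 + 1/4·π_2 + 1/4·π_3 + 1/4·π_4
  π_3 = 1/6·π_0 + 1/3·π_1 + 1/12·π_2 + 1/4·π_3 + 1/6·π_4
  normalize: π_0 + π_1 + π_2 + π_3 + π_4 = 1
Solving the linear system gives exactly π = [1449/8851, 1746/8851, 1801/8851, 1763/8851, 2092/8851].

π = [0.1637, 0.1973, 0.2035, 0.1992, 0.2364]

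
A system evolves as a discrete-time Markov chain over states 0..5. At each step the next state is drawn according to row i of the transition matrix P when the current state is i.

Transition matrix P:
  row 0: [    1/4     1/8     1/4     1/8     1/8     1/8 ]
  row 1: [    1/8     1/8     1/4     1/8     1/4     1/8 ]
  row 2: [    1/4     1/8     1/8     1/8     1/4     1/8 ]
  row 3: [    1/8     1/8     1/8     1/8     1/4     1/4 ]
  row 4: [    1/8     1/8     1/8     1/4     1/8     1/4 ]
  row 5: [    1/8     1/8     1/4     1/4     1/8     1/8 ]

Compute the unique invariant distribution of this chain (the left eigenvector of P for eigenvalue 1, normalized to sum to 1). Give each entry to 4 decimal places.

Balance equations π_j = Σ_i π_i·P[i][j]:
  π_0 = 1/4·π_0 + 1/8·π_1 + 1/4·π_2 + 1/8·π_3 + 1/8·π_4 + 1/8·π_5
  π_1 = 1/8·π_0 + 1/8·π_1 + 1/8·π_2 + 1/8·π_3 + 1/8·π_4 + 1/8·π_5
  π_2 = 1/4·π_0 + 1/4·π_1 + 1/8·π_2 + 1/8·π_3 + 1/8·π_4 + 1/4·π_5
  π_3 = 1/8·π_0 + 1/8·π_1 + 1/8·π_2 + 1/8·π_3 + 1/4·π_4 + 1/4·π_5
  π_4 = 1/8·π_0 + 1/4·π_1 + 1/4·π_2 + 1/4·π_3 + 1/8·π_4 + 1/8·π_5
  normalize: π_0 + π_1 + π_2 + π_3 + π_4 + π_5 = 1
Solving the linear system gives exactly π = [85/503, 1/8, 92/503, 681/4024, 743/4024, 681/4024].

π = [0.1690, 0.1250, 0.1829, 0.1692, 0.1846, 0.1692]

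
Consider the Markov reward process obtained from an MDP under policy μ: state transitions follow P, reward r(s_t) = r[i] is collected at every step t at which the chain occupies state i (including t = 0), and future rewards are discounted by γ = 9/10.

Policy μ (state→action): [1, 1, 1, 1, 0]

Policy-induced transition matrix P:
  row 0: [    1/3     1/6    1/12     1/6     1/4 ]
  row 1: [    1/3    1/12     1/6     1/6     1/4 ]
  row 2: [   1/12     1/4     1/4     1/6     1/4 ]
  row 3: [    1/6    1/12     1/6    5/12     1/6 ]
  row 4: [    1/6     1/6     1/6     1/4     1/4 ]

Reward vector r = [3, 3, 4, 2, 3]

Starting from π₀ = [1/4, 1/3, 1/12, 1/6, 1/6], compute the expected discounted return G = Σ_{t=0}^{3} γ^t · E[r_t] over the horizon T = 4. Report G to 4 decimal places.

t=0: π = [0.2500, 0.3333, 0.0833, 0.1667, 0.1667], E[r] = 2.9167, γ^t·E[r] = 2.916667, running G = 2.916667
t=1: π = [0.2569, 0.1319, 0.1528, 0.2222, 0.2361], E[r] = 2.9306, γ^t·E[r] = 2.637500, running G = 5.554167
t=2: π = [0.2188, 0.1499, 0.1580, 0.2419, 0.2315], E[r] = 2.9161, γ^t·E[r] = 2.362031, running G = 7.916198
t=3: π = [0.2149, 0.1472, 0.1616, 0.2464, 0.2298], E[r] = 2.9152, γ^t·E[r] = 2.125160, running G = 10.041358

G = 10.0414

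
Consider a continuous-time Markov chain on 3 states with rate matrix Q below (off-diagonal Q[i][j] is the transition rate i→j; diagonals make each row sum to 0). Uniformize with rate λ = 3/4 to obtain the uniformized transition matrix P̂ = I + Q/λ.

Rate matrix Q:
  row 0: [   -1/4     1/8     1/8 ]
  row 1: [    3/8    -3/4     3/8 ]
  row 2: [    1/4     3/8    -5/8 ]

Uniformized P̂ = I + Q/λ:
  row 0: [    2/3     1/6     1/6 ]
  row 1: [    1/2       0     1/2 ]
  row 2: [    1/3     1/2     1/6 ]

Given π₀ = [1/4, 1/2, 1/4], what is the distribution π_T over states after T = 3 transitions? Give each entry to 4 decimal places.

π = [0.5509, 0.1991, 0.2500]

t=0: π = [0.2500, 0.5000, 0.2500]
t=1: π = [0.5000, 0.1667, 0.3333]
t=2: π = [0.5278, 0.2500, 0.2222]
t=3: π = [0.5509, 0.1991, 0.2500]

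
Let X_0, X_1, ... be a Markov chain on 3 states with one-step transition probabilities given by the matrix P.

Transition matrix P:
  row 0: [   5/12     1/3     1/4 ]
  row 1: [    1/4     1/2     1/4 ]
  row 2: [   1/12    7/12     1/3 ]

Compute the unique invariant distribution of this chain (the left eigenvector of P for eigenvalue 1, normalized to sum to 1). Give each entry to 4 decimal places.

π = [0.2455, 0.4818, 0.2727]

Balance equations π_j = Σ_i π_i·P[i][j]:
  π_0 = 5/12·π_0 + 1/4·π_1 + 1/12·π_2
  π_1 = 1/3·π_0 + 1/2·π_1 + 7/12·π_2
  normalize: π_0 + π_1 + π_2 = 1
Solving the linear system gives exactly π = [27/110, 53/110, 3/11].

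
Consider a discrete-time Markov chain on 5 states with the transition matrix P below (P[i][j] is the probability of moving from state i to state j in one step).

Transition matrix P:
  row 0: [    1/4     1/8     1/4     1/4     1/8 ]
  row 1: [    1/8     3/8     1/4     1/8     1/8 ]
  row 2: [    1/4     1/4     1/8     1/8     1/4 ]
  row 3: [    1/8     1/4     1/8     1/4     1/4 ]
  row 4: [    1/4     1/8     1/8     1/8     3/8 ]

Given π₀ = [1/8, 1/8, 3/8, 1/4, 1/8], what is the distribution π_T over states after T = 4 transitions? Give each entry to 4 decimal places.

t=0: π = [0.1250, 0.1250, 0.3750, 0.2500, 0.1250]
t=1: π = [0.2031, 0.2344, 0.1563, 0.1719, 0.2344]
t=2: π = [0.1992, 0.2246, 0.1797, 0.1719, 0.2246]
t=3: π = [0.2004, 0.2251, 0.1780, 0.1714, 0.2251]
t=4: π = [0.2004, 0.2249, 0.1782, 0.1715, 0.2249]

π = [0.2004, 0.2249, 0.1782, 0.1715, 0.2249]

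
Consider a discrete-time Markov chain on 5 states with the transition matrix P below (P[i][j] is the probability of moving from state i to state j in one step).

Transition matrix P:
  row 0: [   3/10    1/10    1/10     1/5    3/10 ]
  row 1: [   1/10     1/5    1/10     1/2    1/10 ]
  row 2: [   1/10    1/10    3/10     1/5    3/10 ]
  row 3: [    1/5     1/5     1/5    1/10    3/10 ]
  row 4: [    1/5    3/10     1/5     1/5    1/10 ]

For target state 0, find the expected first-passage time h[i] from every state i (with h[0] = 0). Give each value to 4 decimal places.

First-step conditioning: h[0] = 0; for i ≠ 0, h[i] = 1 + Σ_k P[i][k]·h[k].
  h[1] = 1 + 1/5·h[1] + 1/10·h[2] + 1/2·h[3] + 1/10·h[4]
  h[2] = 1 + 1/10·h[1] + 3/10·h[2] + 1/5·h[3] + 3/10·h[4]
  h[3] = 1 + 1/5·h[1] + 1/5·h[2] + 1/10·h[3] + 3/10·h[4]
  h[4] = 1 + 3/10·h[1] + 1/5·h[2] + 1/5·h[3] + 1/10·h[4]
Solving the 4×4 linear system over states ≠ 0 gives exactly h = [0, 2955/434, 1495/217, 2715/434, 2735/434] (h[0] = 0 is the target).

h = [0.0000, 6.8088, 6.8894, 6.2558, 6.3018]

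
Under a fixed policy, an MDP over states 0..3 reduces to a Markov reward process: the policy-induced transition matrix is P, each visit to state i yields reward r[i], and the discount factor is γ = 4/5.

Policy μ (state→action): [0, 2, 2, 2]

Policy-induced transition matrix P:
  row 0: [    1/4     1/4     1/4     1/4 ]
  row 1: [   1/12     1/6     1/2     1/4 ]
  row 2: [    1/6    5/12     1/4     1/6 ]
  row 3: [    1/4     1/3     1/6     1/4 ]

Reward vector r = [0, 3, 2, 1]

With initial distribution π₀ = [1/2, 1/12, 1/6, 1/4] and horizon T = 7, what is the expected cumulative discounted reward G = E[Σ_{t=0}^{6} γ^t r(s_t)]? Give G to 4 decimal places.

G = 5.8056

t=0: π = [0.5000, 0.0833, 0.1667, 0.2500], E[r] = 0.8333, γ^t·E[r] = 0.833333, running G = 0.833333
t=1: π = [0.2222, 0.2917, 0.2500, 0.2361], E[r] = 1.6111, γ^t·E[r] = 1.288889, running G = 2.122222
t=2: π = [0.1806, 0.2870, 0.3032, 0.2292], E[r] = 1.6968, γ^t·E[r] = 1.085926, running G = 3.208148
t=3: π = [0.1769, 0.2957, 0.3027, 0.2247], E[r] = 1.7172, γ^t·E[r] = 0.879210, running G = 4.087358
t=4: π = [0.1755, 0.2945, 0.3052, 0.2248], E[r] = 1.7188, γ^t·E[r] = 0.704007, running G = 4.791365
t=5: π = [0.1755, 0.2951, 0.3049, 0.2246], E[r] = 1.7195, γ^t·E[r] = 0.563456, running G = 5.354821
t=6: π = [0.1754, 0.2949, 0.3050, 0.2246], E[r] = 1.7195, γ^t·E[r] = 0.450762, running G = 5.805582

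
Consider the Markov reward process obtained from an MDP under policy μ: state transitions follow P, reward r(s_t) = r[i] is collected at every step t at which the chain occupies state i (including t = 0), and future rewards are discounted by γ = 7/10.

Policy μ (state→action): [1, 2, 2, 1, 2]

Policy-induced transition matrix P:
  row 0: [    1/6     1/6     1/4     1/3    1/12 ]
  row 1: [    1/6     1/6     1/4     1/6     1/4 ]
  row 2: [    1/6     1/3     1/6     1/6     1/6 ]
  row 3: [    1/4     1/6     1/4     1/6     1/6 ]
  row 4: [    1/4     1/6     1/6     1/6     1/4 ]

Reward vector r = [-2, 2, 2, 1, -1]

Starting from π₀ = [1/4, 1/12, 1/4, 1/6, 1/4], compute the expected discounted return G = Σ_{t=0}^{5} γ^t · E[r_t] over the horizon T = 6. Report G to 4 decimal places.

t=0: π = [0.2500, 0.0833, 0.2500, 0.1667, 0.2500], E[r] = 0.0833, γ^t·E[r] = 0.083333, running G = 0.083333
t=1: π = [0.2014, 0.2083, 0.2083, 0.2083, 0.1736], E[r] = 0.4653, γ^t·E[r] = 0.325694, running G = 0.409028
t=2: π = [0.1985, 0.2014, 0.2182, 0.2002, 0.1817], E[r] = 0.4606, γ^t·E[r] = 0.225718, running G = 0.634745
t=3: π = [0.1985, 0.2030, 0.2167, 0.1997, 0.1821], E[r] = 0.4601, γ^t·E[r] = 0.157820, running G = 0.792566
t=4: π = [0.1985, 0.2028, 0.2168, 0.1997, 0.1822], E[r] = 0.4597, γ^t·E[r] = 0.110367, running G = 0.902933
t=5: π = [0.1985, 0.2028, 0.2168, 0.1997, 0.1822], E[r] = 0.4596, γ^t·E[r] = 0.077251, running G = 0.980184

G = 0.9802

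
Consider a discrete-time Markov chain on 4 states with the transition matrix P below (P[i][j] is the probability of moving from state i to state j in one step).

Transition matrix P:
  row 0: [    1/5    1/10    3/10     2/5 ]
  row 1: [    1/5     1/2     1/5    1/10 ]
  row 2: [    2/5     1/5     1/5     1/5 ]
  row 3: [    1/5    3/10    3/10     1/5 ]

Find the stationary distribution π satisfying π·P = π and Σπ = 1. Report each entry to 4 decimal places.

Balance equations π_j = Σ_i π_i·P[i][j]:
  π_0 = 1/5·π_0 + 1/5·π_1 + 2/5·π_2 + 1/5·π_3
  π_1 = 1/10·π_0 + 1/2·π_1 + 1/5·π_2 + 3/10·π_3
  π_2 = 3/10·π_0 + 1/5·π_1 + 1/5·π_2 + 3/10·π_3
  normalize: π_0 + π_1 + π_2 + π_3 = 1
Solving the linear system gives exactly π = [108/433, 122/433, 107/433, 96/433].

π = [0.2494, 0.2818, 0.2471, 0.2217]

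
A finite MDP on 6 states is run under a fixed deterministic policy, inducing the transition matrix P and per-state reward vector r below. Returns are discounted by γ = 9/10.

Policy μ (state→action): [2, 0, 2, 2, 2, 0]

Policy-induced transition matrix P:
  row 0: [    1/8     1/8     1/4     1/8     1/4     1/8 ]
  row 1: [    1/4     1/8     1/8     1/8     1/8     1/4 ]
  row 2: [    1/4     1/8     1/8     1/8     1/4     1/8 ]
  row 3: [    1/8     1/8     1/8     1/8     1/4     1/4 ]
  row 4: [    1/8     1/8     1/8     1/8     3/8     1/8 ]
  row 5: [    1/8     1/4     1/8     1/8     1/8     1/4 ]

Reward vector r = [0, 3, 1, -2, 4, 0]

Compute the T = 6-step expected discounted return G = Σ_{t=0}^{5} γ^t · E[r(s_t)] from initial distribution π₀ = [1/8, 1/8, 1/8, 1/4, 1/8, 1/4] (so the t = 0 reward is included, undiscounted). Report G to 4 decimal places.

G = 5.1939

t=0: π = [0.1250, 0.1250, 0.1250, 0.2500, 0.1250, 0.2500], E[r] = 0.5000, γ^t·E[r] = 0.500000, running G = 0.500000
t=1: π = [0.1563, 0.1563, 0.1406, 0.1250, 0.2188, 0.2031], E[r] = 1.2344, γ^t·E[r] = 1.110938, running G = 1.610938
t=2: π = [0.1621, 0.1504, 0.1445, 0.1250, 0.2324, 0.1855], E[r] = 1.2754, γ^t·E[r] = 1.033066, running G = 2.644004
t=3: π = [0.1619, 0.1482, 0.1453, 0.1250, 0.2371, 0.1826], E[r] = 1.2881, γ^t·E[r] = 0.939015, running G = 3.583019
t=4: π = [0.1617, 0.1478, 0.1452, 0.1250, 0.2383, 0.1820], E[r] = 1.2918, γ^t·E[r] = 0.847576, running G = 4.430595
t=5: π = [0.1616, 0.1477, 0.1452, 0.1250, 0.2386, 0.1819], E[r] = 1.2927, γ^t·E[r] = 0.763321, running G = 5.193915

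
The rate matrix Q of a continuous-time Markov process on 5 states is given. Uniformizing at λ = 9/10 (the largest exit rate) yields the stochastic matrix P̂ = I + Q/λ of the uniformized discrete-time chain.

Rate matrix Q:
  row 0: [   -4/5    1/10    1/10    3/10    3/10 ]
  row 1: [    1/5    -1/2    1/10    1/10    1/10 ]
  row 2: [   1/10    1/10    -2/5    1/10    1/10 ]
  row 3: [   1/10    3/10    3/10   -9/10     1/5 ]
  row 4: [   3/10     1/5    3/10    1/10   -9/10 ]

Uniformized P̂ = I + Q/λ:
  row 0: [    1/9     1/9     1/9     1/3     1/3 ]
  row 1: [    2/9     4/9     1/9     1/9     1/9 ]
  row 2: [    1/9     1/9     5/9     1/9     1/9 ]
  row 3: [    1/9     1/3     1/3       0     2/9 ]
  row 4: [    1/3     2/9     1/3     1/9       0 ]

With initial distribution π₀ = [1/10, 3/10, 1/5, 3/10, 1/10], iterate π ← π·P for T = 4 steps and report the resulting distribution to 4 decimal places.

t=0: π = [0.1000, 0.3000, 0.2000, 0.3000, 0.1000]
t=1: π = [0.1667, 0.2889, 0.2889, 0.1000, 0.1556]
t=2: π = [0.1778, 0.2469, 0.2963, 0.1370, 0.1420]
t=3: π = [0.1701, 0.2396, 0.3048, 0.1354, 0.1501]
t=4: π = [0.1711, 0.2378, 0.3100, 0.1339, 0.1473]

π = [0.1711, 0.2378, 0.3100, 0.1339, 0.1473]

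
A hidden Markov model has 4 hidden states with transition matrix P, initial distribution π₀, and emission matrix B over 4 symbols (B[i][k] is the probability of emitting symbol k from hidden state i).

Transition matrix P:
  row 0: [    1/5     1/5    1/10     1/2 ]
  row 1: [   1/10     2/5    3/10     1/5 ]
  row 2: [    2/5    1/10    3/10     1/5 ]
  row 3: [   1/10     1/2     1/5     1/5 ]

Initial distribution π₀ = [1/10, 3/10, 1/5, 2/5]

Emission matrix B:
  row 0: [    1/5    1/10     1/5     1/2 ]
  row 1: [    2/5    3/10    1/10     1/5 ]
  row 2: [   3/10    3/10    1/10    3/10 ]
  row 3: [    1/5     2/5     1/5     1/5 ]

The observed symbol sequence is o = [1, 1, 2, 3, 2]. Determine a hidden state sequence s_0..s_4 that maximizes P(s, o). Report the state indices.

path = [3, 1, 2, 0, 3]

t=0: δ = [1.000e-02, 9.000e-02, 6.000e-02, 1.600e-01]  (obs o_0=1)
t=1: δ = [2.400e-03, 2.400e-02, 9.600e-03, 1.280e-02]  ψ = [2, 3, 3, 3]  (obs o_1=1)
t=2: δ = [7.680e-04, 9.600e-04, 7.200e-04, 9.600e-04]  ψ = [2, 1, 1, 1]  (obs o_2=2)
t=3: δ = [1.440e-04, 9.600e-05, 8.640e-05, 7.680e-05]  ψ = [2, 3, 1, 0]  (obs o_3=3)
t=4: δ = [6.912e-06, 3.840e-06, 2.880e-06, 1.440e-05]  ψ = [2, 1, 1, 0]  (obs o_4=2)
backtrack: best end state = 3; path = [3, 1, 2, 0, 3]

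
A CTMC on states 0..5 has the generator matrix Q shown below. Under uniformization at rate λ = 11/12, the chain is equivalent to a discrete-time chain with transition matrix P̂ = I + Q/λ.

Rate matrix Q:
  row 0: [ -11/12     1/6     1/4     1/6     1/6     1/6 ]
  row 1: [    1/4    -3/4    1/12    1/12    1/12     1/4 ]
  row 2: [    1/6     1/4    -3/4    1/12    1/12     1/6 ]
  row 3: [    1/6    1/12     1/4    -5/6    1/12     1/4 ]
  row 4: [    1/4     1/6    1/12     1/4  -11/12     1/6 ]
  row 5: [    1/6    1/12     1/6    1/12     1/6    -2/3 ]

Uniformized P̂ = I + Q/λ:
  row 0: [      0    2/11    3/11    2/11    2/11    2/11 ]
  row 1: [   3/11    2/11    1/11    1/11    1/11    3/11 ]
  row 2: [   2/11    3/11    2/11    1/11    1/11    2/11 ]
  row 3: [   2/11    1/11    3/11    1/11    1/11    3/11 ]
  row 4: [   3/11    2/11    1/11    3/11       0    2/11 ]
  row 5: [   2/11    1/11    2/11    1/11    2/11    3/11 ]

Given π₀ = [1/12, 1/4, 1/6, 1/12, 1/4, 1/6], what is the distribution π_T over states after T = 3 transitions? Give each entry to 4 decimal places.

π = [0.1772, 0.1665, 0.1827, 0.1284, 0.1160, 0.2291]

t=0: π = [0.0833, 0.2500, 0.1667, 0.0833, 0.2500, 0.1667]
t=1: π = [0.2121, 0.1742, 0.1515, 0.1439, 0.0909, 0.2273]
t=2: π = [0.1674, 0.1618, 0.1901, 0.1267, 0.1226, 0.2314]
t=3: π = [0.1772, 0.1665, 0.1827, 0.1284, 0.1160, 0.2291]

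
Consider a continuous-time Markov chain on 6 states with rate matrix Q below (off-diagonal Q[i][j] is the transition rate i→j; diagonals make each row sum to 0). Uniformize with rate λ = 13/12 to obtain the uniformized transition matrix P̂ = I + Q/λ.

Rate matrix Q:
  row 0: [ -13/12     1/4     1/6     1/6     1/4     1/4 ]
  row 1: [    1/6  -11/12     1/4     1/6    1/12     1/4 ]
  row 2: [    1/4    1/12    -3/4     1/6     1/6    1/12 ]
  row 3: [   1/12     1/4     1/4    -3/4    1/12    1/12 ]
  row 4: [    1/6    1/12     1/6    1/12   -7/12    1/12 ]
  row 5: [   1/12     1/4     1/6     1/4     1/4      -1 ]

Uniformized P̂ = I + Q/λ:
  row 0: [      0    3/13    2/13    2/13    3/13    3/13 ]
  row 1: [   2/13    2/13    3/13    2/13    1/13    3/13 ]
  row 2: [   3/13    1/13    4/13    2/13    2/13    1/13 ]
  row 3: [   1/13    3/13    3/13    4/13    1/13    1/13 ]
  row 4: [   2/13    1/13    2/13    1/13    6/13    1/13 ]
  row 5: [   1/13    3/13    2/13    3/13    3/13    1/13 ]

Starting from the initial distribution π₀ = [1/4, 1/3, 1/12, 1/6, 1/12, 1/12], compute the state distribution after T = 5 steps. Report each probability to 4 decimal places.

t=0: π = [0.2500, 0.3333, 0.0833, 0.1667, 0.0833, 0.0833]
t=1: π = [0.1026, 0.1795, 0.2051, 0.1795, 0.1667, 0.1667]
t=2: π = [0.1272, 0.1598, 0.2130, 0.1815, 0.1982, 0.1203]
t=3: π = [0.1274, 0.1552, 0.2129, 0.1758, 0.2076, 0.1211]
t=4: π = [0.1278, 0.1541, 0.2121, 0.1742, 0.2114, 0.1204]
t=5: π = [0.1278, 0.1538, 0.2117, 0.1737, 0.2127, 0.1203]

π = [0.1278, 0.1538, 0.2117, 0.1737, 0.2127, 0.1203]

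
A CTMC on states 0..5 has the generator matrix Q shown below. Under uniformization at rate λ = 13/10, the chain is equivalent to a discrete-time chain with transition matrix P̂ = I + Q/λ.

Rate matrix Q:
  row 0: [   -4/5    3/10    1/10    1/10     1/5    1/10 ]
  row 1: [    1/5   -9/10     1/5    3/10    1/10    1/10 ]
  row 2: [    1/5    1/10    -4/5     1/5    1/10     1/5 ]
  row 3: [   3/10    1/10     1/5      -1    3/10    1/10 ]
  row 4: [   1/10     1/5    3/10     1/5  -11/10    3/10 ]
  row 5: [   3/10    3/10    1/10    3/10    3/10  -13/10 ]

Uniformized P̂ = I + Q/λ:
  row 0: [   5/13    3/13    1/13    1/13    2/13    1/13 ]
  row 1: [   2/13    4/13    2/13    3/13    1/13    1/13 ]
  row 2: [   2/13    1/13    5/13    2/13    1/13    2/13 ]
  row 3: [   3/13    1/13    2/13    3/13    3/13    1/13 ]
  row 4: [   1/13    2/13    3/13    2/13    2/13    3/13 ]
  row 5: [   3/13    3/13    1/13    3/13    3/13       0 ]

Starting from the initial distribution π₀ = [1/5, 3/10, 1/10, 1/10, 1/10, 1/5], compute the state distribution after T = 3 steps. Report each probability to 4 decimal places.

t=0: π = [0.2000, 0.3000, 0.1000, 0.1000, 0.1000, 0.2000]
t=1: π = [0.2154, 0.2154, 0.1538, 0.1846, 0.1462, 0.0846]
t=2: π = [0.2130, 0.1840, 0.1775, 0.1746, 0.1462, 0.1047]
t=3: π = [0.2132, 0.1795, 0.1816, 0.1731, 0.1475, 0.1050]

π = [0.2132, 0.1795, 0.1816, 0.1731, 0.1475, 0.1050]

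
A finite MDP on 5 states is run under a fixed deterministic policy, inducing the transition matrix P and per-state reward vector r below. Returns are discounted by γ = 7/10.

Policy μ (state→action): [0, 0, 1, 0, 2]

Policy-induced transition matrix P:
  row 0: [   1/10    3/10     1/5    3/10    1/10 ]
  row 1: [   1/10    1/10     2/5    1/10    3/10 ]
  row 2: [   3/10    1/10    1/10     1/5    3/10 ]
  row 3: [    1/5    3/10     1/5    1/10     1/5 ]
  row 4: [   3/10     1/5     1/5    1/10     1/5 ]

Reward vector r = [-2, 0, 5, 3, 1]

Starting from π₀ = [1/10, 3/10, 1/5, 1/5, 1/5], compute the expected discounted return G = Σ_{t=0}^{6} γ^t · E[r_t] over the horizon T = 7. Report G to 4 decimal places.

t=0: π = [0.1000, 0.3000, 0.2000, 0.2000, 0.2000], E[r] = 1.6000, γ^t·E[r] = 1.600000, running G = 1.600000
t=1: π = [0.2000, 0.1800, 0.2400, 0.1400, 0.2400], E[r] = 1.4600, γ^t·E[r] = 1.022000, running G = 2.622000
t=2: π = [0.2100, 0.1920, 0.2120, 0.1640, 0.2220], E[r] = 1.3540, γ^t·E[r] = 0.663460, running G = 3.285460
t=3: π = [0.2032, 0.1970, 0.2172, 0.1632, 0.2194], E[r] = 1.3886, γ^t·E[r] = 0.476290, running G = 3.761750
t=4: π = [0.2036, 0.1952, 0.2177, 0.1624, 0.2211], E[r] = 1.3893, γ^t·E[r] = 0.333571, running G = 4.095321
t=5: π = [0.2040, 0.1953, 0.2173, 0.1625, 0.2209], E[r] = 1.3868, γ^t·E[r] = 0.233081, running G = 4.328402
t=6: π = [0.2039, 0.1954, 0.2173, 0.1625, 0.2209], E[r] = 1.3873, γ^t·E[r] = 0.163218, running G = 4.491620

G = 4.4916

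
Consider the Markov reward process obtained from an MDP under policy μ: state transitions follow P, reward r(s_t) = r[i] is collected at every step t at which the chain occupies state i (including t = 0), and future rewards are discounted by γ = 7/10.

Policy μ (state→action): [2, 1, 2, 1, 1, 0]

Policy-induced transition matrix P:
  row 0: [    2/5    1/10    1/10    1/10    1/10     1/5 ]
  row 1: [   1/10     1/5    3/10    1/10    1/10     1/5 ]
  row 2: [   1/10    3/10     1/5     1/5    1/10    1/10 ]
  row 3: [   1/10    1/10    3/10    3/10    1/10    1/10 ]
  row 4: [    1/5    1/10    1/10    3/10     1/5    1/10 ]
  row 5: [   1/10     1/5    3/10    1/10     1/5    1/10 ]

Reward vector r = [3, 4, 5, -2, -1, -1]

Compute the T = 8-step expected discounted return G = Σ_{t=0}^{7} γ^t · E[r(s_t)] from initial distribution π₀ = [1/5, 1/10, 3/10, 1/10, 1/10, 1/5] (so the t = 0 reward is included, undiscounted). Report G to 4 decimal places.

t=0: π = [0.2000, 0.1000, 0.3000, 0.1000, 0.1000, 0.2000], E[r] = 2.0000, γ^t·E[r] = 2.000000, running G = 2.000000
t=1: π = [0.1700, 0.1900, 0.2100, 0.1700, 0.1300, 0.1300], E[r] = 1.7200, γ^t·E[r] = 1.204000, running G = 3.204000
t=2: π = [0.1640, 0.1740, 0.2190, 0.1810, 0.1260, 0.1360], E[r] = 1.6590, γ^t·E[r] = 0.812910, running G = 4.016910
t=3: π = [0.1618, 0.1748, 0.2201, 0.1833, 0.1262, 0.1338], E[r] = 1.6585, γ^t·E[r] = 0.568866, running G = 4.585776
t=4: π = [0.1612, 0.1749, 0.2204, 0.1839, 0.1260, 0.1337], E[r] = 1.6575, γ^t·E[r] = 0.397959, running G = 4.983734
t=5: π = [0.1609, 0.1749, 0.2205, 0.1840, 0.1260, 0.1336], E[r] = 1.6576, γ^t·E[r] = 0.278594, running G = 5.262328
t=6: π = [0.1609, 0.1750, 0.2206, 0.1841, 0.1260, 0.1336], E[r] = 1.6577, γ^t·E[r] = 0.195022, running G = 5.457349
t=7: π = [0.1609, 0.1750, 0.2206, 0.1841, 0.1260, 0.1336], E[r] = 1.6577, γ^t·E[r] = 0.136517, running G = 5.593866

G = 5.5939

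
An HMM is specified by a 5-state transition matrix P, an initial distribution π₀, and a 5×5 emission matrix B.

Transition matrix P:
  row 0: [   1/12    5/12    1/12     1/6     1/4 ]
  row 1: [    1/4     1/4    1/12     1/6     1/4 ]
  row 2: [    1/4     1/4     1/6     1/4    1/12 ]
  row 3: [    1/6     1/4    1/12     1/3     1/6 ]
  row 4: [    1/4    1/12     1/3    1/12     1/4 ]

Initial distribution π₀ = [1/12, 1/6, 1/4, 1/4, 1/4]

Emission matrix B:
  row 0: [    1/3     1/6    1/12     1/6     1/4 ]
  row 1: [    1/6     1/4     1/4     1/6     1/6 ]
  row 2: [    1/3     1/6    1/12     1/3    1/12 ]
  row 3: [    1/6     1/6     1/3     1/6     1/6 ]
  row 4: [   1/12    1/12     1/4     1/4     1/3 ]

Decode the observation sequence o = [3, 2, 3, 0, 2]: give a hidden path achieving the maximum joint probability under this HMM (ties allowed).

path = [4, 4, 2, 0, 1]

t=0: δ = [1.389e-02, 2.778e-02, 8.333e-02, 4.167e-02, 6.250e-02]  (obs o_0=3)
t=1: δ = [1.736e-03, 5.208e-03, 1.736e-03, 6.944e-03, 3.906e-03]  ψ = [2, 2, 4, 2, 4]  (obs o_1=2)
t=2: δ = [2.170e-04, 2.894e-04, 4.340e-04, 3.858e-04, 3.255e-04]  ψ = [1, 3, 4, 3, 1]  (obs o_2=3)
t=3: δ = [3.617e-05, 1.808e-05, 3.617e-05, 2.143e-05, 6.782e-06]  ψ = [2, 2, 4, 3, 4]  (obs o_3=0)
t=4: δ = [7.535e-07, 3.768e-06, 5.023e-07, 3.014e-06, 2.261e-06]  ψ = [2, 0, 2, 2, 0]  (obs o_4=2)
backtrack: best end state = 1; path = [4, 4, 2, 0, 1]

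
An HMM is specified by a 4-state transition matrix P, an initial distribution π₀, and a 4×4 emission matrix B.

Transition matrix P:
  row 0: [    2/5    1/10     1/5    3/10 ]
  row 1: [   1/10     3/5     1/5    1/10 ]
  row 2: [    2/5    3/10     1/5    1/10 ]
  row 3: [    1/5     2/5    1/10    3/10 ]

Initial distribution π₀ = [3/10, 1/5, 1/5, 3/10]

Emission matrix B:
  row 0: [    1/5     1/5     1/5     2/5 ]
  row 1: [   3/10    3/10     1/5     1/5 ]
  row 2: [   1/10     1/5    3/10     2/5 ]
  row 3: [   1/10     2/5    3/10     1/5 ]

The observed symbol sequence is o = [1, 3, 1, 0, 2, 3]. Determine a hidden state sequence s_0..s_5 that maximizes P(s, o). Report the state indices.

t=0: δ = [6.000e-02, 6.000e-02, 4.000e-02, 1.200e-01]  (obs o_0=1)
t=1: δ = [9.600e-03, 9.600e-03, 4.800e-03, 7.200e-03]  ψ = [0, 3, 0, 3]  (obs o_1=3)
t=2: δ = [7.680e-04, 1.728e-03, 3.840e-04, 1.152e-03]  ψ = [0, 1, 0, 0]  (obs o_2=1)
t=3: δ = [6.144e-05, 3.110e-04, 3.456e-05, 3.456e-05]  ψ = [0, 1, 1, 3]  (obs o_3=0)
t=4: δ = [6.221e-06, 3.732e-05, 1.866e-05, 9.331e-06]  ψ = [1, 1, 1, 1]  (obs o_4=2)
t=5: δ = [2.986e-06, 4.479e-06, 2.986e-06, 7.465e-07]  ψ = [2, 1, 1, 1]  (obs o_5=3)
backtrack: best end state = 1; path = [3, 1, 1, 1, 1, 1]

path = [3, 1, 1, 1, 1, 1]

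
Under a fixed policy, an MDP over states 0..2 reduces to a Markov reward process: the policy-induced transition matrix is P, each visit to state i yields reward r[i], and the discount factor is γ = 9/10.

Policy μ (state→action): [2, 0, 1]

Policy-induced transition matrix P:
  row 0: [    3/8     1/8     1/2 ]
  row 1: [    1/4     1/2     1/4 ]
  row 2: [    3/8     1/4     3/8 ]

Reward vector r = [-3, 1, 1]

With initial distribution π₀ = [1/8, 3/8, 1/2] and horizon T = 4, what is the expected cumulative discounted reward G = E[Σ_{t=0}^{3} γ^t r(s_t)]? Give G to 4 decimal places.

G = -0.3118

t=0: π = [0.1250, 0.3750, 0.5000], E[r] = 0.5000, γ^t·E[r] = 0.500000, running G = 0.500000
t=1: π = [0.3281, 0.3281, 0.3438], E[r] = -0.3125, γ^t·E[r] = -0.281250, running G = 0.218750
t=2: π = [0.3340, 0.2910, 0.3750], E[r] = -0.3359, γ^t·E[r] = -0.272109, running G = -0.053359
t=3: π = [0.3386, 0.2810, 0.3804], E[r] = -0.3545, γ^t·E[r] = -0.258425, running G = -0.311784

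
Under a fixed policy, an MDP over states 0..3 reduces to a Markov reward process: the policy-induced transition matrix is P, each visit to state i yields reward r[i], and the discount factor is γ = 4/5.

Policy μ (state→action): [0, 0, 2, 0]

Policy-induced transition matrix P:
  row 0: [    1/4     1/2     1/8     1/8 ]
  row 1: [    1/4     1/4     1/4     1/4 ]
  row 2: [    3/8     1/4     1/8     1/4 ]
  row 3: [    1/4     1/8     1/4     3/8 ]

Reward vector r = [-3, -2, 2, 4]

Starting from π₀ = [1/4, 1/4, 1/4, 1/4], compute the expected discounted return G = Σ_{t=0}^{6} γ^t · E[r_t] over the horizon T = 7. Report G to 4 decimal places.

G = 0.1639

t=0: π = [0.2500, 0.2500, 0.2500, 0.2500], E[r] = 0.2500, γ^t·E[r] = 0.250000, running G = 0.250000
t=1: π = [0.2813, 0.2813, 0.1875, 0.2500], E[r] = -0.0313, γ^t·E[r] = -0.025000, running G = 0.225000
t=2: π = [0.2734, 0.2891, 0.1914, 0.2461], E[r] = -0.0313, γ^t·E[r] = -0.020000, running G = 0.205000
t=3: π = [0.2739, 0.2876, 0.1919, 0.2466], E[r] = -0.0269, γ^t·E[r] = -0.013750, running G = 0.191250
t=4: π = [0.2740, 0.2877, 0.1918, 0.2466], E[r] = -0.0274, γ^t·E[r] = -0.011225, running G = 0.180025
t=5: π = [0.2740, 0.2877, 0.1918, 0.2466], E[r] = -0.0274, γ^t·E[r] = -0.008980, running G = 0.171045
t=6: π = [0.2740, 0.2877, 0.1918, 0.2466], E[r] = -0.0274, γ^t·E[r] = -0.007182, running G = 0.163863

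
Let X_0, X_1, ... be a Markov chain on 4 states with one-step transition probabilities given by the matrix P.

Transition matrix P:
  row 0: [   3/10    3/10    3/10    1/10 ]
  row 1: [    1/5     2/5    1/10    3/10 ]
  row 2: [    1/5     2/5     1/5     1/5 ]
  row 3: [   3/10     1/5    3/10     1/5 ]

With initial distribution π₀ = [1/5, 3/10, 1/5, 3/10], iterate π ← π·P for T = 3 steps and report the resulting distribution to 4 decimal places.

π = [0.2453, 0.3340, 0.2120, 0.2087]

t=0: π = [0.2000, 0.3000, 0.2000, 0.3000]
t=1: π = [0.2500, 0.3200, 0.2200, 0.2100]
t=2: π = [0.2460, 0.3330, 0.2140, 0.2070]
t=3: π = [0.2453, 0.3340, 0.2120, 0.2087]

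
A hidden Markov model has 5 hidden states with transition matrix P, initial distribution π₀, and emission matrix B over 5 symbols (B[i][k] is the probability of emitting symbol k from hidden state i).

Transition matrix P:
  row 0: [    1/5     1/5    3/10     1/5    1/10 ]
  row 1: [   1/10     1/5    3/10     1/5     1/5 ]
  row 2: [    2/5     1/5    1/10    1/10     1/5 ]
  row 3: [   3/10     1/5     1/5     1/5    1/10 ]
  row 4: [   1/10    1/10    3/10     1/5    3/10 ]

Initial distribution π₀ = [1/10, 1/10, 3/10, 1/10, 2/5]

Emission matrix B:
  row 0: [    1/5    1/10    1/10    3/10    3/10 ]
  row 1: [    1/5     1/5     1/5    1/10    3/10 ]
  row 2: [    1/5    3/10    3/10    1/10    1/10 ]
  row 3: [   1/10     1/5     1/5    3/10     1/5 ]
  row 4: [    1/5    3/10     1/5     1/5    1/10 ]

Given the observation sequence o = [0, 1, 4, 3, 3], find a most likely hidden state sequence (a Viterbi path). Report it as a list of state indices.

t=0: δ = [2.000e-02, 2.000e-02, 6.000e-02, 1.000e-02, 8.000e-02]  (obs o_0=0)
t=1: δ = [2.400e-03, 2.400e-03, 7.200e-03, 3.200e-03, 7.200e-03]  ψ = [2, 2, 4, 4, 4]  (obs o_1=1)
t=2: δ = [8.640e-04, 4.320e-04, 2.160e-04, 2.880e-04, 2.160e-04]  ψ = [2, 2, 4, 4, 4]  (obs o_2=4)
t=3: δ = [5.184e-05, 1.728e-05, 2.592e-05, 5.184e-05, 1.728e-05]  ψ = [0, 0, 0, 0, 0]  (obs o_3=3)
t=4: δ = [4.666e-06, 1.037e-06, 1.555e-06, 3.110e-06, 1.037e-06]  ψ = [3, 0, 0, 0, 0]  (obs o_4=3)
backtrack: best end state = 0; path = [4, 2, 0, 3, 0]

path = [4, 2, 0, 3, 0]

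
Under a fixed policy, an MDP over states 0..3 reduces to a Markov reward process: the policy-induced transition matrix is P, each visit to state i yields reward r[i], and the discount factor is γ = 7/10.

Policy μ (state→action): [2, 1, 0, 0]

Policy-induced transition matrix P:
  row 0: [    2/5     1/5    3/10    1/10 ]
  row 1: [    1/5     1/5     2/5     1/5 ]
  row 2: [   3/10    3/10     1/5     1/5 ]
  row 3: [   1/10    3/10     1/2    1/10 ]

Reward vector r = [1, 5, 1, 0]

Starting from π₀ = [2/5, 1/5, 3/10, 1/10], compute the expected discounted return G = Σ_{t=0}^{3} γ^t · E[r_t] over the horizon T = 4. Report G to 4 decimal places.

t=0: π = [0.4000, 0.2000, 0.3000, 0.1000], E[r] = 1.7000, γ^t·E[r] = 1.700000, running G = 1.700000
t=1: π = [0.3000, 0.2400, 0.3100, 0.1500], E[r] = 1.8100, γ^t·E[r] = 1.267000, running G = 2.967000
t=2: π = [0.2760, 0.2460, 0.3230, 0.1550], E[r] = 1.8290, γ^t·E[r] = 0.896210, running G = 3.863210
t=3: π = [0.2720, 0.2478, 0.3233, 0.1569], E[r] = 1.8343, γ^t·E[r] = 0.629165, running G = 4.492375

G = 4.4924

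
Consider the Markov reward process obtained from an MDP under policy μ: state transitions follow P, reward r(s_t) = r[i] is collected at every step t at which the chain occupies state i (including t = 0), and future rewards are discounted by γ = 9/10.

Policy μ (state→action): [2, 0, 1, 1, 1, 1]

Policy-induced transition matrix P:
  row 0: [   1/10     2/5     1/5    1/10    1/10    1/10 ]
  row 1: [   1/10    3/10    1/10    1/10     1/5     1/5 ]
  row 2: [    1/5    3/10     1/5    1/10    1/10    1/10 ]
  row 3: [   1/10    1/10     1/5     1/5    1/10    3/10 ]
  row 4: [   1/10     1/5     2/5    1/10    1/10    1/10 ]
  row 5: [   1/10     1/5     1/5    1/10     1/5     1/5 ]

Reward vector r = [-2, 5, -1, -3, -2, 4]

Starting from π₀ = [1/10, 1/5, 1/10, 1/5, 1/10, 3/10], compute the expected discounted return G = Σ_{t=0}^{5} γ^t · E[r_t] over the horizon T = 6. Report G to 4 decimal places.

t=0: π = [0.1000, 0.2000, 0.1000, 0.2000, 0.1000, 0.3000], E[r] = 1.1000, γ^t·E[r] = 1.100000, running G = 1.100000
t=1: π = [0.1100, 0.2300, 0.2000, 0.1200, 0.1500, 0.1900], E[r] = 0.8300, γ^t·E[r] = 0.747000, running G = 1.847000
t=2: π = [0.1200, 0.2530, 0.2070, 0.1120, 0.1420, 0.1660], E[r] = 0.8620, γ^t·E[r] = 0.698220, running G = 2.545220
t=3: π = [0.1207, 0.2588, 0.2031, 0.1112, 0.1419, 0.1643], E[r] = 0.8893, γ^t·E[r] = 0.648300, running G = 3.193520
t=4: π = [0.1203, 0.2592, 0.2025, 0.1111, 0.1423, 0.1646], E[r] = 0.8932, γ^t·E[r] = 0.585996, running G = 3.779515
t=5: π = [0.1203, 0.2591, 0.2025, 0.1111, 0.1424, 0.1646], E[r] = 0.8929, γ^t·E[r] = 0.527234, running G = 4.306750

G = 4.3067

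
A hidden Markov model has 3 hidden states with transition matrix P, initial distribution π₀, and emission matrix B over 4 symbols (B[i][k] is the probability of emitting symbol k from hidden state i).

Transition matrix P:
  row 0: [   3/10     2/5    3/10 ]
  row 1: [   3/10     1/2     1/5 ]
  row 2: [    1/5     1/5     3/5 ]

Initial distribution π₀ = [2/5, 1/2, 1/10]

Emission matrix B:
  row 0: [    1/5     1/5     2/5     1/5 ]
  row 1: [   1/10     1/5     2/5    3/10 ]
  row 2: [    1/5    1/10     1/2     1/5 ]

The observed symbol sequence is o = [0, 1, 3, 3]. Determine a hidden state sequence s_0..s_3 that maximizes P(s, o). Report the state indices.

t=0: δ = [8.000e-02, 5.000e-02, 2.000e-02]  (obs o_0=0)
t=1: δ = [4.800e-03, 6.400e-03, 2.400e-03]  ψ = [0, 0, 0]  (obs o_1=1)
t=2: δ = [3.840e-04, 9.600e-04, 2.880e-04]  ψ = [1, 1, 0]  (obs o_2=3)
t=3: δ = [5.760e-05, 1.440e-04, 3.840e-05]  ψ = [1, 1, 1]  (obs o_3=3)
backtrack: best end state = 1; path = [0, 1, 1, 1]

path = [0, 1, 1, 1]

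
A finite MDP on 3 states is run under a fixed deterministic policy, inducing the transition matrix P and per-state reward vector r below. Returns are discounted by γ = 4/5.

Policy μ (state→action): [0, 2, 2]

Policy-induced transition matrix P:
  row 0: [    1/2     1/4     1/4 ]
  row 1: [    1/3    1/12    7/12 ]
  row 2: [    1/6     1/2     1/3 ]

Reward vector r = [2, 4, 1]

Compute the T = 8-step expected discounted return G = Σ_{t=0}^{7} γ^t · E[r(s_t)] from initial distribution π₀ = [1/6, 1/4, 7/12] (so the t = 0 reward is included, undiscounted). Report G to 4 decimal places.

G = 8.9802

t=0: π = [0.1667, 0.2500, 0.5833], E[r] = 1.9167, γ^t·E[r] = 1.916667, running G = 1.916667
t=1: π = [0.2639, 0.3542, 0.3819], E[r] = 2.3264, γ^t·E[r] = 1.861111, running G = 3.777778
t=2: π = [0.3137, 0.2865, 0.3999], E[r] = 2.1730, γ^t·E[r] = 1.390741, running G = 5.168519
t=3: π = [0.3190, 0.3022, 0.3788], E[r] = 2.2256, γ^t·E[r] = 1.139531, running G = 6.308049
t=4: π = [0.3234, 0.2943, 0.3823], E[r] = 2.2064, γ^t·E[r] = 0.903722, running G = 7.211771
t=5: π = [0.3235, 0.2965, 0.3800], E[r] = 2.2131, γ^t·E[r] = 0.725180, running G = 7.936952
t=6: π = [0.3239, 0.2956, 0.3805], E[r] = 2.2106, γ^t·E[r] = 0.579506, running G = 8.516457
t=7: π = [0.3239, 0.2959, 0.3802], E[r] = 2.2115, γ^t·E[r] = 0.463784, running G = 8.980242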